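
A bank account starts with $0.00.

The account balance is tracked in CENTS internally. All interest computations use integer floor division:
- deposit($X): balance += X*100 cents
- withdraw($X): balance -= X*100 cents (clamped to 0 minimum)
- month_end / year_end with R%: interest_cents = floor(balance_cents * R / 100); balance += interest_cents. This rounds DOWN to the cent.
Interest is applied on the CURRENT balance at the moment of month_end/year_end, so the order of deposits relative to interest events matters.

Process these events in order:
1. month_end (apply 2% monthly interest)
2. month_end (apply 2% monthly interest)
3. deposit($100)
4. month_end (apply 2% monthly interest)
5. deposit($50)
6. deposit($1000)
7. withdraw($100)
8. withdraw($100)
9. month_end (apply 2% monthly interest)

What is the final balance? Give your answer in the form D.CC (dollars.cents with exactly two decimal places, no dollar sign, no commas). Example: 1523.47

After 1 (month_end (apply 2% monthly interest)): balance=$0.00 total_interest=$0.00
After 2 (month_end (apply 2% monthly interest)): balance=$0.00 total_interest=$0.00
After 3 (deposit($100)): balance=$100.00 total_interest=$0.00
After 4 (month_end (apply 2% monthly interest)): balance=$102.00 total_interest=$2.00
After 5 (deposit($50)): balance=$152.00 total_interest=$2.00
After 6 (deposit($1000)): balance=$1152.00 total_interest=$2.00
After 7 (withdraw($100)): balance=$1052.00 total_interest=$2.00
After 8 (withdraw($100)): balance=$952.00 total_interest=$2.00
After 9 (month_end (apply 2% monthly interest)): balance=$971.04 total_interest=$21.04

Answer: 971.04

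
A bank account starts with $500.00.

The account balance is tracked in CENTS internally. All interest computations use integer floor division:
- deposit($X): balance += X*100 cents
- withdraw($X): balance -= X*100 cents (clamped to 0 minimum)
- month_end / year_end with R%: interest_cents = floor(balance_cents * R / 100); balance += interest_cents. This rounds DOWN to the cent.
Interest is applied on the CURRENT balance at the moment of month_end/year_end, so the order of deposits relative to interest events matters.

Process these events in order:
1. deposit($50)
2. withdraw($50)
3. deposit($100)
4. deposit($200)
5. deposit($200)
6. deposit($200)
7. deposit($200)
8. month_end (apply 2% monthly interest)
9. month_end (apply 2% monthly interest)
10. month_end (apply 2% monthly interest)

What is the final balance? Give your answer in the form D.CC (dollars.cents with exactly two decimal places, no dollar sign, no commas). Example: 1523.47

After 1 (deposit($50)): balance=$550.00 total_interest=$0.00
After 2 (withdraw($50)): balance=$500.00 total_interest=$0.00
After 3 (deposit($100)): balance=$600.00 total_interest=$0.00
After 4 (deposit($200)): balance=$800.00 total_interest=$0.00
After 5 (deposit($200)): balance=$1000.00 total_interest=$0.00
After 6 (deposit($200)): balance=$1200.00 total_interest=$0.00
After 7 (deposit($200)): balance=$1400.00 total_interest=$0.00
After 8 (month_end (apply 2% monthly interest)): balance=$1428.00 total_interest=$28.00
After 9 (month_end (apply 2% monthly interest)): balance=$1456.56 total_interest=$56.56
After 10 (month_end (apply 2% monthly interest)): balance=$1485.69 total_interest=$85.69

Answer: 1485.69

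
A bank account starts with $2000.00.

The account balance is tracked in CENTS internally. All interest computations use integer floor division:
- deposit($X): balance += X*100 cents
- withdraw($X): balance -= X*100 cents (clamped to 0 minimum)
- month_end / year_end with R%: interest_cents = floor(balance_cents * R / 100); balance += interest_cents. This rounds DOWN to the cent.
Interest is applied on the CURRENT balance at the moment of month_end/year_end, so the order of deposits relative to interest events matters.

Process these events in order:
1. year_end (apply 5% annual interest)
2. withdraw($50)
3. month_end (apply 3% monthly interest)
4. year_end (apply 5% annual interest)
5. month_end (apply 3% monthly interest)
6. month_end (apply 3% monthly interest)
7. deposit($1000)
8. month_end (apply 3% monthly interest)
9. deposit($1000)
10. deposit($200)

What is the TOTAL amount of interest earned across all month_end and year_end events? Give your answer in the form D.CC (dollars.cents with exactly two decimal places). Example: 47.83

Answer: 502.64

Derivation:
After 1 (year_end (apply 5% annual interest)): balance=$2100.00 total_interest=$100.00
After 2 (withdraw($50)): balance=$2050.00 total_interest=$100.00
After 3 (month_end (apply 3% monthly interest)): balance=$2111.50 total_interest=$161.50
After 4 (year_end (apply 5% annual interest)): balance=$2217.07 total_interest=$267.07
After 5 (month_end (apply 3% monthly interest)): balance=$2283.58 total_interest=$333.58
After 6 (month_end (apply 3% monthly interest)): balance=$2352.08 total_interest=$402.08
After 7 (deposit($1000)): balance=$3352.08 total_interest=$402.08
After 8 (month_end (apply 3% monthly interest)): balance=$3452.64 total_interest=$502.64
After 9 (deposit($1000)): balance=$4452.64 total_interest=$502.64
After 10 (deposit($200)): balance=$4652.64 total_interest=$502.64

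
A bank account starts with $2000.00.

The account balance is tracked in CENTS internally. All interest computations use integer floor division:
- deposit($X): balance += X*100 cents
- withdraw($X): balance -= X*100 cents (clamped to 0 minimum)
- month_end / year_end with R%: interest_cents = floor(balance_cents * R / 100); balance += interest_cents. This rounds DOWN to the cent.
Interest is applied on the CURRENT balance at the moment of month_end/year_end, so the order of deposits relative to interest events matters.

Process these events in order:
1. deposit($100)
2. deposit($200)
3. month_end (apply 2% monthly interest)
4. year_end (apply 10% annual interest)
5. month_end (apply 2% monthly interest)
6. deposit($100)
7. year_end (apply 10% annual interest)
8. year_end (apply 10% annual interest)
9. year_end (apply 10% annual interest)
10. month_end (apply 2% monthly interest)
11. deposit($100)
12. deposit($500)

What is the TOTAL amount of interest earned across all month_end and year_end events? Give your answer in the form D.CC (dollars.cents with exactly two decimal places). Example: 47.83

After 1 (deposit($100)): balance=$2100.00 total_interest=$0.00
After 2 (deposit($200)): balance=$2300.00 total_interest=$0.00
After 3 (month_end (apply 2% monthly interest)): balance=$2346.00 total_interest=$46.00
After 4 (year_end (apply 10% annual interest)): balance=$2580.60 total_interest=$280.60
After 5 (month_end (apply 2% monthly interest)): balance=$2632.21 total_interest=$332.21
After 6 (deposit($100)): balance=$2732.21 total_interest=$332.21
After 7 (year_end (apply 10% annual interest)): balance=$3005.43 total_interest=$605.43
After 8 (year_end (apply 10% annual interest)): balance=$3305.97 total_interest=$905.97
After 9 (year_end (apply 10% annual interest)): balance=$3636.56 total_interest=$1236.56
After 10 (month_end (apply 2% monthly interest)): balance=$3709.29 total_interest=$1309.29
After 11 (deposit($100)): balance=$3809.29 total_interest=$1309.29
After 12 (deposit($500)): balance=$4309.29 total_interest=$1309.29

Answer: 1309.29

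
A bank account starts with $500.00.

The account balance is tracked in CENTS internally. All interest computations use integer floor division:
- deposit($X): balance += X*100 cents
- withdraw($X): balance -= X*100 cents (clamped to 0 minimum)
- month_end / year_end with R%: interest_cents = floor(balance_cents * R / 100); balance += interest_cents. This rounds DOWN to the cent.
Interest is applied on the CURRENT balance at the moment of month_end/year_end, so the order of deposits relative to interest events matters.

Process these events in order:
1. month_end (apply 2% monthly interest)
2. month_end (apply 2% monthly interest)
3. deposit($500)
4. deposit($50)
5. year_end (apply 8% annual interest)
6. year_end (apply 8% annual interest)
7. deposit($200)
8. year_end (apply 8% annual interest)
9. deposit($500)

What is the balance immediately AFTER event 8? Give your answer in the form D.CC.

Answer: 1564.13

Derivation:
After 1 (month_end (apply 2% monthly interest)): balance=$510.00 total_interest=$10.00
After 2 (month_end (apply 2% monthly interest)): balance=$520.20 total_interest=$20.20
After 3 (deposit($500)): balance=$1020.20 total_interest=$20.20
After 4 (deposit($50)): balance=$1070.20 total_interest=$20.20
After 5 (year_end (apply 8% annual interest)): balance=$1155.81 total_interest=$105.81
After 6 (year_end (apply 8% annual interest)): balance=$1248.27 total_interest=$198.27
After 7 (deposit($200)): balance=$1448.27 total_interest=$198.27
After 8 (year_end (apply 8% annual interest)): balance=$1564.13 total_interest=$314.13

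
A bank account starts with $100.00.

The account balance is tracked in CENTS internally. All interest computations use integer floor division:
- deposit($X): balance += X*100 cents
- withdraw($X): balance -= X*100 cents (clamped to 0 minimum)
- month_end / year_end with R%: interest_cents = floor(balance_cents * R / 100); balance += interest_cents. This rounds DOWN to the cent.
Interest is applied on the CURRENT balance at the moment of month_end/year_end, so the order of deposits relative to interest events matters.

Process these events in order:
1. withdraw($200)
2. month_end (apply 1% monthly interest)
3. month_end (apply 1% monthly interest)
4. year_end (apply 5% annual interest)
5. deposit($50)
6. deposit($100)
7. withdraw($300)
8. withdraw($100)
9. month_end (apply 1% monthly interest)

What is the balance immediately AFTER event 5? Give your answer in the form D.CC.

After 1 (withdraw($200)): balance=$0.00 total_interest=$0.00
After 2 (month_end (apply 1% monthly interest)): balance=$0.00 total_interest=$0.00
After 3 (month_end (apply 1% monthly interest)): balance=$0.00 total_interest=$0.00
After 4 (year_end (apply 5% annual interest)): balance=$0.00 total_interest=$0.00
After 5 (deposit($50)): balance=$50.00 total_interest=$0.00

Answer: 50.00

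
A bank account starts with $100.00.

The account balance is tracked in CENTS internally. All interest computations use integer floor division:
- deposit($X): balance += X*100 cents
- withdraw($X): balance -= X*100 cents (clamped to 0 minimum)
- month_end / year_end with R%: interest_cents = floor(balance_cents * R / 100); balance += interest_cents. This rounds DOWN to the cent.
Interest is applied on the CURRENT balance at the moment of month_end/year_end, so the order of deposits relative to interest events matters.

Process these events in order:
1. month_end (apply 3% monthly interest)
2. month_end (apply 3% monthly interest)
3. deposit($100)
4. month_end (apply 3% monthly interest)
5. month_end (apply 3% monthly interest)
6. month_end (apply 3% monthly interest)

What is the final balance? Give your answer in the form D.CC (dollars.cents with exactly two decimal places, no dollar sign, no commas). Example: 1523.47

Answer: 225.18

Derivation:
After 1 (month_end (apply 3% monthly interest)): balance=$103.00 total_interest=$3.00
After 2 (month_end (apply 3% monthly interest)): balance=$106.09 total_interest=$6.09
After 3 (deposit($100)): balance=$206.09 total_interest=$6.09
After 4 (month_end (apply 3% monthly interest)): balance=$212.27 total_interest=$12.27
After 5 (month_end (apply 3% monthly interest)): balance=$218.63 total_interest=$18.63
After 6 (month_end (apply 3% monthly interest)): balance=$225.18 total_interest=$25.18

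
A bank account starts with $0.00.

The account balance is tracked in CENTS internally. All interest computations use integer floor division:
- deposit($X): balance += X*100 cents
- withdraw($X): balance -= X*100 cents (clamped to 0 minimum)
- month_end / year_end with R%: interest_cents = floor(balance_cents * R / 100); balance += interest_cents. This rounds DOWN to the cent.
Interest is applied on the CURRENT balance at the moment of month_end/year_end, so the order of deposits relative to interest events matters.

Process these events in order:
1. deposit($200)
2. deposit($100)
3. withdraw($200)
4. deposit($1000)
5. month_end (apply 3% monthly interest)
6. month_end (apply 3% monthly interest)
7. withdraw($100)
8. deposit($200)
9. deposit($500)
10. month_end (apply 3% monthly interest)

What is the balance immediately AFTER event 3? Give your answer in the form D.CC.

After 1 (deposit($200)): balance=$200.00 total_interest=$0.00
After 2 (deposit($100)): balance=$300.00 total_interest=$0.00
After 3 (withdraw($200)): balance=$100.00 total_interest=$0.00

Answer: 100.00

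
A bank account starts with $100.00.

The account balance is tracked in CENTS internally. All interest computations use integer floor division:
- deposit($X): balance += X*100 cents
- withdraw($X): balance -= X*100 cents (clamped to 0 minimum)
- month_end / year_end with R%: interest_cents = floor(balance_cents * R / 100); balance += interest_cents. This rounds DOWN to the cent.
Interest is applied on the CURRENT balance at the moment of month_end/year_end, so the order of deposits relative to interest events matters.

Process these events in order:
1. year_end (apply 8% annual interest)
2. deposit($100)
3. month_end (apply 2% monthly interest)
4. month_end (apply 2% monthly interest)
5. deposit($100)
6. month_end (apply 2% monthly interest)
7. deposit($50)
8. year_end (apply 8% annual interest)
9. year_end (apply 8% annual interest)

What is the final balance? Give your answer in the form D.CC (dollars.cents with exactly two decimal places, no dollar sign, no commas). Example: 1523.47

After 1 (year_end (apply 8% annual interest)): balance=$108.00 total_interest=$8.00
After 2 (deposit($100)): balance=$208.00 total_interest=$8.00
After 3 (month_end (apply 2% monthly interest)): balance=$212.16 total_interest=$12.16
After 4 (month_end (apply 2% monthly interest)): balance=$216.40 total_interest=$16.40
After 5 (deposit($100)): balance=$316.40 total_interest=$16.40
After 6 (month_end (apply 2% monthly interest)): balance=$322.72 total_interest=$22.72
After 7 (deposit($50)): balance=$372.72 total_interest=$22.72
After 8 (year_end (apply 8% annual interest)): balance=$402.53 total_interest=$52.53
After 9 (year_end (apply 8% annual interest)): balance=$434.73 total_interest=$84.73

Answer: 434.73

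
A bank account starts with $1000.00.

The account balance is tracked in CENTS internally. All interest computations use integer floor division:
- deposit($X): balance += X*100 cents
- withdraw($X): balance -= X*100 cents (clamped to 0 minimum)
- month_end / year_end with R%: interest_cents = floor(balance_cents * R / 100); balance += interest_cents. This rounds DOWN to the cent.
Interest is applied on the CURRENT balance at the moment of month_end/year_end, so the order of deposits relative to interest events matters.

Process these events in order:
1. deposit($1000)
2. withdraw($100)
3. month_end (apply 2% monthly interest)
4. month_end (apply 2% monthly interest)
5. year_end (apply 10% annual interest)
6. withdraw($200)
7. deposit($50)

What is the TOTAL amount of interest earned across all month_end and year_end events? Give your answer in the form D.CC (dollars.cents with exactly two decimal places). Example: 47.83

Answer: 274.43

Derivation:
After 1 (deposit($1000)): balance=$2000.00 total_interest=$0.00
After 2 (withdraw($100)): balance=$1900.00 total_interest=$0.00
After 3 (month_end (apply 2% monthly interest)): balance=$1938.00 total_interest=$38.00
After 4 (month_end (apply 2% monthly interest)): balance=$1976.76 total_interest=$76.76
After 5 (year_end (apply 10% annual interest)): balance=$2174.43 total_interest=$274.43
After 6 (withdraw($200)): balance=$1974.43 total_interest=$274.43
After 7 (deposit($50)): balance=$2024.43 total_interest=$274.43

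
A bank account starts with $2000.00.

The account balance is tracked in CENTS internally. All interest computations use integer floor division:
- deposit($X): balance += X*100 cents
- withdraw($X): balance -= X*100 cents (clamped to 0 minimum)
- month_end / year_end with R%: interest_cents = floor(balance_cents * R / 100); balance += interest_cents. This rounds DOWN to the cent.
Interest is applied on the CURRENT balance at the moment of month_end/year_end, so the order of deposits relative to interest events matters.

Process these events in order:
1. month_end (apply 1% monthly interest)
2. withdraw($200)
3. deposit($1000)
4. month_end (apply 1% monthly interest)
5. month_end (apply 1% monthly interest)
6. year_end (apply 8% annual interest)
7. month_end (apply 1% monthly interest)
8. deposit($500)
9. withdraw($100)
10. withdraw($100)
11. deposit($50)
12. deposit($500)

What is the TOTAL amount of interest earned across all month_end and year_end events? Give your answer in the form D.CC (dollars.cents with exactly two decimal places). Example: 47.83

Answer: 337.87

Derivation:
After 1 (month_end (apply 1% monthly interest)): balance=$2020.00 total_interest=$20.00
After 2 (withdraw($200)): balance=$1820.00 total_interest=$20.00
After 3 (deposit($1000)): balance=$2820.00 total_interest=$20.00
After 4 (month_end (apply 1% monthly interest)): balance=$2848.20 total_interest=$48.20
After 5 (month_end (apply 1% monthly interest)): balance=$2876.68 total_interest=$76.68
After 6 (year_end (apply 8% annual interest)): balance=$3106.81 total_interest=$306.81
After 7 (month_end (apply 1% monthly interest)): balance=$3137.87 total_interest=$337.87
After 8 (deposit($500)): balance=$3637.87 total_interest=$337.87
After 9 (withdraw($100)): balance=$3537.87 total_interest=$337.87
After 10 (withdraw($100)): balance=$3437.87 total_interest=$337.87
After 11 (deposit($50)): balance=$3487.87 total_interest=$337.87
After 12 (deposit($500)): balance=$3987.87 total_interest=$337.87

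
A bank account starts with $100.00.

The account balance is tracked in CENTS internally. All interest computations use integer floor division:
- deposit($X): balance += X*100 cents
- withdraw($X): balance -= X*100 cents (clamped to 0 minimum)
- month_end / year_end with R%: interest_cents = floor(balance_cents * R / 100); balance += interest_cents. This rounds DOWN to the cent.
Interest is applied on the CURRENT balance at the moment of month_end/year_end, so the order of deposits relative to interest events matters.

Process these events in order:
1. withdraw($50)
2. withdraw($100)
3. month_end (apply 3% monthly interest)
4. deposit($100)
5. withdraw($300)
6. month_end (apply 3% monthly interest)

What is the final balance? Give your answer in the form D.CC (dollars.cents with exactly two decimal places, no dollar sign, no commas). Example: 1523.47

After 1 (withdraw($50)): balance=$50.00 total_interest=$0.00
After 2 (withdraw($100)): balance=$0.00 total_interest=$0.00
After 3 (month_end (apply 3% monthly interest)): balance=$0.00 total_interest=$0.00
After 4 (deposit($100)): balance=$100.00 total_interest=$0.00
After 5 (withdraw($300)): balance=$0.00 total_interest=$0.00
After 6 (month_end (apply 3% monthly interest)): balance=$0.00 total_interest=$0.00

Answer: 0.00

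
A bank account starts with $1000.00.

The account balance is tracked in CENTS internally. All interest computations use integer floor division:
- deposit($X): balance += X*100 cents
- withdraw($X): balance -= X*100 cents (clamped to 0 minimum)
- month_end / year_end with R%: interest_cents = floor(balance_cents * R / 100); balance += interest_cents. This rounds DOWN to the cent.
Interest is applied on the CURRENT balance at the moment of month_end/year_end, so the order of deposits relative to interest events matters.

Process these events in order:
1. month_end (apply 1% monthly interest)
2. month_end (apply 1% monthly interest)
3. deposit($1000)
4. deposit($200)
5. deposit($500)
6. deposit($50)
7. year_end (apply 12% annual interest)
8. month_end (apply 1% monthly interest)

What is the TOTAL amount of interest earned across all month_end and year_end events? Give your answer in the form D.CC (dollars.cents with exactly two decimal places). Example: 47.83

Answer: 383.53

Derivation:
After 1 (month_end (apply 1% monthly interest)): balance=$1010.00 total_interest=$10.00
After 2 (month_end (apply 1% monthly interest)): balance=$1020.10 total_interest=$20.10
After 3 (deposit($1000)): balance=$2020.10 total_interest=$20.10
After 4 (deposit($200)): balance=$2220.10 total_interest=$20.10
After 5 (deposit($500)): balance=$2720.10 total_interest=$20.10
After 6 (deposit($50)): balance=$2770.10 total_interest=$20.10
After 7 (year_end (apply 12% annual interest)): balance=$3102.51 total_interest=$352.51
After 8 (month_end (apply 1% monthly interest)): balance=$3133.53 total_interest=$383.53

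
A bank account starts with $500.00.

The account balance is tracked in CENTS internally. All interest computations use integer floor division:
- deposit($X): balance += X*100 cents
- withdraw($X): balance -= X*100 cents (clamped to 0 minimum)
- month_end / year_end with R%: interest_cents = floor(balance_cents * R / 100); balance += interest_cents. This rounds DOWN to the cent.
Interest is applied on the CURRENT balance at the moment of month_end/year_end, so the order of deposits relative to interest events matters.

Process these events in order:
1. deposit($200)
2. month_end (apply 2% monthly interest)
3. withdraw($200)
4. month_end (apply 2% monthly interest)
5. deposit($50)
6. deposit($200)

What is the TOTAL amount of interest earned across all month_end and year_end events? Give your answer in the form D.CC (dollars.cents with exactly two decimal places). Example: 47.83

Answer: 24.28

Derivation:
After 1 (deposit($200)): balance=$700.00 total_interest=$0.00
After 2 (month_end (apply 2% monthly interest)): balance=$714.00 total_interest=$14.00
After 3 (withdraw($200)): balance=$514.00 total_interest=$14.00
After 4 (month_end (apply 2% monthly interest)): balance=$524.28 total_interest=$24.28
After 5 (deposit($50)): balance=$574.28 total_interest=$24.28
After 6 (deposit($200)): balance=$774.28 total_interest=$24.28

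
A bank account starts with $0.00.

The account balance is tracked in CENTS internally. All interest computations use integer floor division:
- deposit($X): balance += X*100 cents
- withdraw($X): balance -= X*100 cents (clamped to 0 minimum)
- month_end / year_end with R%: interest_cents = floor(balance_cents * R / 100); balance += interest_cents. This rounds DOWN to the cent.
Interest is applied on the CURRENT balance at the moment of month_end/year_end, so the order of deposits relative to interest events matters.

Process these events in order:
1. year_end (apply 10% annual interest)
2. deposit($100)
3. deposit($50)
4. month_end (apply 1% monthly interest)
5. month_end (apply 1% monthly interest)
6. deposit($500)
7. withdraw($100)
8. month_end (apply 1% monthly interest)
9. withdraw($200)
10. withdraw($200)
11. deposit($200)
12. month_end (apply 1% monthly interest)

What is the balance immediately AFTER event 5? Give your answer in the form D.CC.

After 1 (year_end (apply 10% annual interest)): balance=$0.00 total_interest=$0.00
After 2 (deposit($100)): balance=$100.00 total_interest=$0.00
After 3 (deposit($50)): balance=$150.00 total_interest=$0.00
After 4 (month_end (apply 1% monthly interest)): balance=$151.50 total_interest=$1.50
After 5 (month_end (apply 1% monthly interest)): balance=$153.01 total_interest=$3.01

Answer: 153.01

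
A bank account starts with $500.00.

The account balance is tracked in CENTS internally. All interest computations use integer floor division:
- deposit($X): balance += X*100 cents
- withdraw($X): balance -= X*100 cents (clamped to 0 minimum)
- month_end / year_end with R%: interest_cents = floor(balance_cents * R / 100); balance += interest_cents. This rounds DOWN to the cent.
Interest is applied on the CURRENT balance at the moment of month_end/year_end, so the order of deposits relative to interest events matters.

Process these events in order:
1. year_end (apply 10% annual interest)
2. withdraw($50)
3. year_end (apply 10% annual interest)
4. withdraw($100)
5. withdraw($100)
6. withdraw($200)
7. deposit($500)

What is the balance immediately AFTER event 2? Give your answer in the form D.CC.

Answer: 500.00

Derivation:
After 1 (year_end (apply 10% annual interest)): balance=$550.00 total_interest=$50.00
After 2 (withdraw($50)): balance=$500.00 total_interest=$50.00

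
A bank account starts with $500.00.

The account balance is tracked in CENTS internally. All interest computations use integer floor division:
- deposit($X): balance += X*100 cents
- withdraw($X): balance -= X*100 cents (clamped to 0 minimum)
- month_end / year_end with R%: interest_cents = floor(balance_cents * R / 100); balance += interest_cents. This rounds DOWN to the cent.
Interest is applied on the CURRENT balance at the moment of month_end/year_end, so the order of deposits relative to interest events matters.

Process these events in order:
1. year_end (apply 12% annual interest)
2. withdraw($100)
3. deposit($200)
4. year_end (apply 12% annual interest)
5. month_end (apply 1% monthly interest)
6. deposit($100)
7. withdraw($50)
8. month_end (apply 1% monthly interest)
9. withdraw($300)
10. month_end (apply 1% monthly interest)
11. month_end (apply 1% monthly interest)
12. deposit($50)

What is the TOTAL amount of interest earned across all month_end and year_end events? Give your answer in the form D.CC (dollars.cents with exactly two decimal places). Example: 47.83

After 1 (year_end (apply 12% annual interest)): balance=$560.00 total_interest=$60.00
After 2 (withdraw($100)): balance=$460.00 total_interest=$60.00
After 3 (deposit($200)): balance=$660.00 total_interest=$60.00
After 4 (year_end (apply 12% annual interest)): balance=$739.20 total_interest=$139.20
After 5 (month_end (apply 1% monthly interest)): balance=$746.59 total_interest=$146.59
After 6 (deposit($100)): balance=$846.59 total_interest=$146.59
After 7 (withdraw($50)): balance=$796.59 total_interest=$146.59
After 8 (month_end (apply 1% monthly interest)): balance=$804.55 total_interest=$154.55
After 9 (withdraw($300)): balance=$504.55 total_interest=$154.55
After 10 (month_end (apply 1% monthly interest)): balance=$509.59 total_interest=$159.59
After 11 (month_end (apply 1% monthly interest)): balance=$514.68 total_interest=$164.68
After 12 (deposit($50)): balance=$564.68 total_interest=$164.68

Answer: 164.68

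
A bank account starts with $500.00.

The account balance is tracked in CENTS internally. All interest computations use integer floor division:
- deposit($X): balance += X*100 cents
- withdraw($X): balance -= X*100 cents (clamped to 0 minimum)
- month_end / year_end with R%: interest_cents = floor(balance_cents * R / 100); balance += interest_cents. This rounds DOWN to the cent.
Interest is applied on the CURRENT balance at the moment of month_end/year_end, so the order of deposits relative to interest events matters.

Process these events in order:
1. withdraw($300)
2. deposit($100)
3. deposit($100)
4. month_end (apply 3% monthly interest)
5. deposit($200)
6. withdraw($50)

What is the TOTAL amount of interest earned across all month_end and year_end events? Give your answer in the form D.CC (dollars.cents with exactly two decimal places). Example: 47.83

Answer: 12.00

Derivation:
After 1 (withdraw($300)): balance=$200.00 total_interest=$0.00
After 2 (deposit($100)): balance=$300.00 total_interest=$0.00
After 3 (deposit($100)): balance=$400.00 total_interest=$0.00
After 4 (month_end (apply 3% monthly interest)): balance=$412.00 total_interest=$12.00
After 5 (deposit($200)): balance=$612.00 total_interest=$12.00
After 6 (withdraw($50)): balance=$562.00 total_interest=$12.00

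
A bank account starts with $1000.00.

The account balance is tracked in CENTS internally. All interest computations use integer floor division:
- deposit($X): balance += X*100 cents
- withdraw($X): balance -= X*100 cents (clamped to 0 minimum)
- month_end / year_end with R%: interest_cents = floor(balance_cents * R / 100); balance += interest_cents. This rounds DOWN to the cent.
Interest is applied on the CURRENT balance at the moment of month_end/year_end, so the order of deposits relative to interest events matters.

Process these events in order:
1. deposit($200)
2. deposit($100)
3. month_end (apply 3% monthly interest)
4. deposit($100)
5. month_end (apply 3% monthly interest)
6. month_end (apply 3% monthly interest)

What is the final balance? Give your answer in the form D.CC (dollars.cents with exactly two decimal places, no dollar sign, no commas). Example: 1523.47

Answer: 1526.63

Derivation:
After 1 (deposit($200)): balance=$1200.00 total_interest=$0.00
After 2 (deposit($100)): balance=$1300.00 total_interest=$0.00
After 3 (month_end (apply 3% monthly interest)): balance=$1339.00 total_interest=$39.00
After 4 (deposit($100)): balance=$1439.00 total_interest=$39.00
After 5 (month_end (apply 3% monthly interest)): balance=$1482.17 total_interest=$82.17
After 6 (month_end (apply 3% monthly interest)): balance=$1526.63 total_interest=$126.63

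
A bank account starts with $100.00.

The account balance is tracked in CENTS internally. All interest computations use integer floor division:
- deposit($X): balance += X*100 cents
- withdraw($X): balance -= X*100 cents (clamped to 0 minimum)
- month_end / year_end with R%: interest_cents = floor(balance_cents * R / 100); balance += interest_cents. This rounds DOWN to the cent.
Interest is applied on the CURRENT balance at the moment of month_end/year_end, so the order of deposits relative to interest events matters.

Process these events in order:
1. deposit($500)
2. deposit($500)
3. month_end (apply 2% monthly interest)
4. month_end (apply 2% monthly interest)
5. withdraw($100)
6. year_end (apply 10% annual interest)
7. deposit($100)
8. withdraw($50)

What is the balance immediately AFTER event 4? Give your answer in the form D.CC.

Answer: 1144.44

Derivation:
After 1 (deposit($500)): balance=$600.00 total_interest=$0.00
After 2 (deposit($500)): balance=$1100.00 total_interest=$0.00
After 3 (month_end (apply 2% monthly interest)): balance=$1122.00 total_interest=$22.00
After 4 (month_end (apply 2% monthly interest)): balance=$1144.44 total_interest=$44.44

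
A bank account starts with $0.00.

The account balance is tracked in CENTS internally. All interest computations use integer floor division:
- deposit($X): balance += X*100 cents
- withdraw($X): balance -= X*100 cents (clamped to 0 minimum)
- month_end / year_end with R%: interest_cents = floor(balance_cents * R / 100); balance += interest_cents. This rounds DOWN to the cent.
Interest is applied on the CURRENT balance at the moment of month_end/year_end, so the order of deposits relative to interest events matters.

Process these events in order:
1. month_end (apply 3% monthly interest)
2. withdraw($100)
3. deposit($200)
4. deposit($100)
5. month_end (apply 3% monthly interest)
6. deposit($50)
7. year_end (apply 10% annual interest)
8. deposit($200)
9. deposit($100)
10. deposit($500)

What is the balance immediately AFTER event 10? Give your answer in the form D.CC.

Answer: 1194.90

Derivation:
After 1 (month_end (apply 3% monthly interest)): balance=$0.00 total_interest=$0.00
After 2 (withdraw($100)): balance=$0.00 total_interest=$0.00
After 3 (deposit($200)): balance=$200.00 total_interest=$0.00
After 4 (deposit($100)): balance=$300.00 total_interest=$0.00
After 5 (month_end (apply 3% monthly interest)): balance=$309.00 total_interest=$9.00
After 6 (deposit($50)): balance=$359.00 total_interest=$9.00
After 7 (year_end (apply 10% annual interest)): balance=$394.90 total_interest=$44.90
After 8 (deposit($200)): balance=$594.90 total_interest=$44.90
After 9 (deposit($100)): balance=$694.90 total_interest=$44.90
After 10 (deposit($500)): balance=$1194.90 total_interest=$44.90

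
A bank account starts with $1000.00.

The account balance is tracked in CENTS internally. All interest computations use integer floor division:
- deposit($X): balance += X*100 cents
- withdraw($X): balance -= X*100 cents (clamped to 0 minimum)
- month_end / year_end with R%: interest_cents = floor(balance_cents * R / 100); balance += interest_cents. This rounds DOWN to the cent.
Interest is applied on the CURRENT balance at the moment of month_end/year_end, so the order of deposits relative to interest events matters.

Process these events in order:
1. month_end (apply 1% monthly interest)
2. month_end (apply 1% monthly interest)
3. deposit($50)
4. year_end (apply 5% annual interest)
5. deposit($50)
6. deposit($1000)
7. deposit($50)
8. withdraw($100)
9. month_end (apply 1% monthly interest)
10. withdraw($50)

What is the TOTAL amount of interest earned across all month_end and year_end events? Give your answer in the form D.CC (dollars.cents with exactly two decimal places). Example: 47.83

Answer: 94.83

Derivation:
After 1 (month_end (apply 1% monthly interest)): balance=$1010.00 total_interest=$10.00
After 2 (month_end (apply 1% monthly interest)): balance=$1020.10 total_interest=$20.10
After 3 (deposit($50)): balance=$1070.10 total_interest=$20.10
After 4 (year_end (apply 5% annual interest)): balance=$1123.60 total_interest=$73.60
After 5 (deposit($50)): balance=$1173.60 total_interest=$73.60
After 6 (deposit($1000)): balance=$2173.60 total_interest=$73.60
After 7 (deposit($50)): balance=$2223.60 total_interest=$73.60
After 8 (withdraw($100)): balance=$2123.60 total_interest=$73.60
After 9 (month_end (apply 1% monthly interest)): balance=$2144.83 total_interest=$94.83
After 10 (withdraw($50)): balance=$2094.83 total_interest=$94.83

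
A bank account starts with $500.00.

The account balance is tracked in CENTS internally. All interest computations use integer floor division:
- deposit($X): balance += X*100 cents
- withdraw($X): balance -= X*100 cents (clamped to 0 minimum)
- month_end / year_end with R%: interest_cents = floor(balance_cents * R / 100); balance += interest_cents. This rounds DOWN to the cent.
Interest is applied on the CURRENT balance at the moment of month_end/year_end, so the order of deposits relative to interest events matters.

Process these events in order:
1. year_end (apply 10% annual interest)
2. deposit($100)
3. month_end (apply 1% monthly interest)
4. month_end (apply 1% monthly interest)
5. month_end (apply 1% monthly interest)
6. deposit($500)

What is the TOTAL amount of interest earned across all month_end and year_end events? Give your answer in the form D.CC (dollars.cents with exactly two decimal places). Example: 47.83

After 1 (year_end (apply 10% annual interest)): balance=$550.00 total_interest=$50.00
After 2 (deposit($100)): balance=$650.00 total_interest=$50.00
After 3 (month_end (apply 1% monthly interest)): balance=$656.50 total_interest=$56.50
After 4 (month_end (apply 1% monthly interest)): balance=$663.06 total_interest=$63.06
After 5 (month_end (apply 1% monthly interest)): balance=$669.69 total_interest=$69.69
After 6 (deposit($500)): balance=$1169.69 total_interest=$69.69

Answer: 69.69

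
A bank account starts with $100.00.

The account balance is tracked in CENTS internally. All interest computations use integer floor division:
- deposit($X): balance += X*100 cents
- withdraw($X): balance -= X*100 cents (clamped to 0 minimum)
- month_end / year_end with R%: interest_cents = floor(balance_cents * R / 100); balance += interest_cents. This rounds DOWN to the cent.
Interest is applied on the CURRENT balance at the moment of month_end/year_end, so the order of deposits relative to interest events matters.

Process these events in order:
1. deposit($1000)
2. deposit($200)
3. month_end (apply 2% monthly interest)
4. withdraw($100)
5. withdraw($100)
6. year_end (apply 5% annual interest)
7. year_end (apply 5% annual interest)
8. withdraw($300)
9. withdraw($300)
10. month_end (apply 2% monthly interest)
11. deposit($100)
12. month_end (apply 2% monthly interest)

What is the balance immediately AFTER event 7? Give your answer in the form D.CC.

Answer: 1241.41

Derivation:
After 1 (deposit($1000)): balance=$1100.00 total_interest=$0.00
After 2 (deposit($200)): balance=$1300.00 total_interest=$0.00
After 3 (month_end (apply 2% monthly interest)): balance=$1326.00 total_interest=$26.00
After 4 (withdraw($100)): balance=$1226.00 total_interest=$26.00
After 5 (withdraw($100)): balance=$1126.00 total_interest=$26.00
After 6 (year_end (apply 5% annual interest)): balance=$1182.30 total_interest=$82.30
After 7 (year_end (apply 5% annual interest)): balance=$1241.41 total_interest=$141.41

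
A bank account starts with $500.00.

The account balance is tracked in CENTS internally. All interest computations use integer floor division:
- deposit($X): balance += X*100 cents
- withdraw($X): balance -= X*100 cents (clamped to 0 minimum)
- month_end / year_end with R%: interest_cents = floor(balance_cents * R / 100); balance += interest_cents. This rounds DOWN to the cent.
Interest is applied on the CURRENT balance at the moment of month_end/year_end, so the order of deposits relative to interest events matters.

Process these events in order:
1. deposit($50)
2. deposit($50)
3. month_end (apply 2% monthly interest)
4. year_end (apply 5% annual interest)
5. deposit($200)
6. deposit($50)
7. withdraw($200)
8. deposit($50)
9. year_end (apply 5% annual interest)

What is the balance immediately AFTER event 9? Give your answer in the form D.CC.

Answer: 779.73

Derivation:
After 1 (deposit($50)): balance=$550.00 total_interest=$0.00
After 2 (deposit($50)): balance=$600.00 total_interest=$0.00
After 3 (month_end (apply 2% monthly interest)): balance=$612.00 total_interest=$12.00
After 4 (year_end (apply 5% annual interest)): balance=$642.60 total_interest=$42.60
After 5 (deposit($200)): balance=$842.60 total_interest=$42.60
After 6 (deposit($50)): balance=$892.60 total_interest=$42.60
After 7 (withdraw($200)): balance=$692.60 total_interest=$42.60
After 8 (deposit($50)): balance=$742.60 total_interest=$42.60
After 9 (year_end (apply 5% annual interest)): balance=$779.73 total_interest=$79.73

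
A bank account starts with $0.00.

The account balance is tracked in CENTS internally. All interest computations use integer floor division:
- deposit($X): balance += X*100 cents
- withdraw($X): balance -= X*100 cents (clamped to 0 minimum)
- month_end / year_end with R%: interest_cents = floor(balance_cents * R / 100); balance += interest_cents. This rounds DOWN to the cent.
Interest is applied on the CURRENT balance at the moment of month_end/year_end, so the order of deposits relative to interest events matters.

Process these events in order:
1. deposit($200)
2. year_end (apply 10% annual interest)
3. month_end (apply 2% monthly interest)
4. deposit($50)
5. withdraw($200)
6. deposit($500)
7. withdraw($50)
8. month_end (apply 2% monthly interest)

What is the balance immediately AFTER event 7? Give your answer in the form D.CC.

Answer: 524.40

Derivation:
After 1 (deposit($200)): balance=$200.00 total_interest=$0.00
After 2 (year_end (apply 10% annual interest)): balance=$220.00 total_interest=$20.00
After 3 (month_end (apply 2% monthly interest)): balance=$224.40 total_interest=$24.40
After 4 (deposit($50)): balance=$274.40 total_interest=$24.40
After 5 (withdraw($200)): balance=$74.40 total_interest=$24.40
After 6 (deposit($500)): balance=$574.40 total_interest=$24.40
After 7 (withdraw($50)): balance=$524.40 total_interest=$24.40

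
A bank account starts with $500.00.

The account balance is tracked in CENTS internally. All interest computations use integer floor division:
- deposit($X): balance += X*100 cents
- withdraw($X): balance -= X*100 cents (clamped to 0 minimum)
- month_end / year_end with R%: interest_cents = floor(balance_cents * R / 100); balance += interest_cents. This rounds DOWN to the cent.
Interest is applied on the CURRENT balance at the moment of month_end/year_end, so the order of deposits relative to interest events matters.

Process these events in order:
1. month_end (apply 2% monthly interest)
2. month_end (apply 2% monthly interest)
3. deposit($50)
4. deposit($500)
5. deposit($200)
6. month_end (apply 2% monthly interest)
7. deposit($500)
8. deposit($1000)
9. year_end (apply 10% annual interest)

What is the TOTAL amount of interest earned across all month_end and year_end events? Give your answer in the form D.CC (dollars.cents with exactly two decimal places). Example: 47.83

Answer: 325.16

Derivation:
After 1 (month_end (apply 2% monthly interest)): balance=$510.00 total_interest=$10.00
After 2 (month_end (apply 2% monthly interest)): balance=$520.20 total_interest=$20.20
After 3 (deposit($50)): balance=$570.20 total_interest=$20.20
After 4 (deposit($500)): balance=$1070.20 total_interest=$20.20
After 5 (deposit($200)): balance=$1270.20 total_interest=$20.20
After 6 (month_end (apply 2% monthly interest)): balance=$1295.60 total_interest=$45.60
After 7 (deposit($500)): balance=$1795.60 total_interest=$45.60
After 8 (deposit($1000)): balance=$2795.60 total_interest=$45.60
After 9 (year_end (apply 10% annual interest)): balance=$3075.16 total_interest=$325.16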